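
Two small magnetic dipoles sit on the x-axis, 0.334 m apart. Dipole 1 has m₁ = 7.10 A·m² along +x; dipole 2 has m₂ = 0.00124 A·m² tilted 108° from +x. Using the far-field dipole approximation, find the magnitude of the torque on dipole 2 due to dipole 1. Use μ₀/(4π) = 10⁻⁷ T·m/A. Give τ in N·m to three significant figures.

τ ≈ 4.49×10⁻⁸ N·m

Dipole B is on the axis of dipole A, so B₁ there is axial: B₁ = (μ₀/4π)·2m₁/r³ along +x.
B₁ = 2(10⁻⁷)(7.10)/(0.334)³ = 3.811×10⁻⁵ T.
τ = m₂ B₁ sinθ.
τ = (0.00124)(3.811×10⁻⁵)·sin108° = 4.494×10⁻⁸ N·m.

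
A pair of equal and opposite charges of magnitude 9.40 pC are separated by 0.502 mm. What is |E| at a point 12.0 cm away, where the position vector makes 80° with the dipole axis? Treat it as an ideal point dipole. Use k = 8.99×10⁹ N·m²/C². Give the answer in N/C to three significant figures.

Dipole moment p = qd = (9.40×10⁻¹² C)(5.02×10⁻⁴ m) = 4.719×10⁻¹⁵ C·m.
At angle θ the dipole field magnitude is E = (kp/r³)·√(1 + 3cos²θ).
kp/r³ = (8.99×10⁹)(4.719×10⁻¹⁵) / (0.120)³ = 0.02455 N/C.
√(1 + 3cos²80°) = √(1 + 3·0.0302) = √1.0905 ≈ 1.0443.
E ≈ 0.02455 × 1.044 = 0.02564 N/C.

E ≈ 0.0256 N/C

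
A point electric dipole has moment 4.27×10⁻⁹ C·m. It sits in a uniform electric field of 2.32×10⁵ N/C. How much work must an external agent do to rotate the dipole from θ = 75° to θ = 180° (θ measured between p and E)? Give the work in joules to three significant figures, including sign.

W ≈ 0.00125 J

W_ext = ΔU = U(θ₂) − U(θ₁) = −pE cosθ₂ − (−pE cosθ₁) = pE(cosθ₁ − cosθ₂).
W = (4.27×10⁻⁹)(2.32×10⁵)·(cos75° − cos180°) = (9.906×10⁻⁴)·(+1.2588) = 0.001247 J.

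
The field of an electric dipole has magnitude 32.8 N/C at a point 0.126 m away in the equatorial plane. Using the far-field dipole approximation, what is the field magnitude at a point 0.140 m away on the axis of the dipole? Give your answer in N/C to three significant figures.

E ≈ 47.8 N/C

Dipole fields scale as 1/r³ in the far field.
The axial field is twice the equatorial field at the same r, so the geometry factor is 2/1.
E₂ = E₁ · (2/1) · (r₁/r₂)³ = 32.8 · 2 · (0.126/0.140)³.
(r₁/r₂)³ = (0.9)³ = 0.729.
E₂ ≈ 47.82 N/C.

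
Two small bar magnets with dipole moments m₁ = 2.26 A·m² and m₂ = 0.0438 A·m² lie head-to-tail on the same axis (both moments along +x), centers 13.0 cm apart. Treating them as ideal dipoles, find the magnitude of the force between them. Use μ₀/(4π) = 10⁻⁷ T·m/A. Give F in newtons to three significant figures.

On-axis B of dipole 1: B = (μ₀/4π)·2m₁/r³. Force on dipole 2: F = m₂·dB/dr.
dB/dr = −(μ₀/4π)·6m₁/r⁴, so |F| = (μ₀/4π)·6m₁m₂/r⁴.
F = 6(10⁻⁷)(2.26)(0.0438)/(0.130)⁴ = 2.080×10⁻⁴ N.

F ≈ 2.08×10⁻⁴ N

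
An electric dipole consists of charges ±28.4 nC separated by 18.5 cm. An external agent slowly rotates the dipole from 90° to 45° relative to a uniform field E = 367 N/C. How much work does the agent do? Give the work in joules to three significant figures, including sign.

W ≈ -1.36×10⁻⁶ J

Dipole moment p = qd = (2.84×10⁻⁸ C)(0.185 m) = 5.254×10⁻⁹ C·m.
W_ext = ΔU = U(θ₂) − U(θ₁) = −pE cosθ₂ − (−pE cosθ₁) = pE(cosθ₁ − cosθ₂).
W = (5.254×10⁻⁹)(367)·(cos90° − cos45°) = (1.928×10⁻⁶)·(-0.7071) = -1.363×10⁻⁶ J.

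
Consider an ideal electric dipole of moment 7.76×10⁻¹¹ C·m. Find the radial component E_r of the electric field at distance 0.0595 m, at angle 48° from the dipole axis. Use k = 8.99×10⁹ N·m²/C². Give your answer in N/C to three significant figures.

For a dipole, E_r = (2kp cosθ)/r³.
kp/r³ = (8.99×10⁹)(7.76×10⁻¹¹)/(0.0595)³ = 3312 N/C.
E_r = 2·3312·cos48° = 4432 N/C.

E_r ≈ 4430 N/C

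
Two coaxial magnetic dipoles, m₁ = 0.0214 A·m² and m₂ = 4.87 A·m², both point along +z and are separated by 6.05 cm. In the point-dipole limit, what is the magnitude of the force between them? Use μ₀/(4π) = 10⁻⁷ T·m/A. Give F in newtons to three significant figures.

F ≈ 0.00467 N

On-axis B of dipole 1: B = (μ₀/4π)·2m₁/r³. Force on dipole 2: F = m₂·dB/dr.
dB/dr = −(μ₀/4π)·6m₁/r⁴, so |F| = (μ₀/4π)·6m₁m₂/r⁴.
F = 6(10⁻⁷)(0.0214)(4.87)/(0.0605)⁴ = 0.004667 N.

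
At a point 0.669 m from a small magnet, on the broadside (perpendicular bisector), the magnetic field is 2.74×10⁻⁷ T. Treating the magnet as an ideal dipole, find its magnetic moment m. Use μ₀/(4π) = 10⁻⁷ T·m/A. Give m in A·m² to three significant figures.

In the equatorial plane B = (μ₀/4π)·m/r³, so m = Br³·4π/(μ₀).
m = (2.74×10⁻⁷)·(0.669)³ / (10⁻⁷) = 0.8204 A·m².

m ≈ 0.820 A·m²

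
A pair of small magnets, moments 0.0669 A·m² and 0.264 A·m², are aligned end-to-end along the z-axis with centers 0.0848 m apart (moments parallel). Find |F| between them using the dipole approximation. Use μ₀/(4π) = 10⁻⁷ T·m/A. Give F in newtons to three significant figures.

On-axis B of dipole 1: B = (μ₀/4π)·2m₁/r³. Force on dipole 2: F = m₂·dB/dr.
dB/dr = −(μ₀/4π)·6m₁/r⁴, so |F| = (μ₀/4π)·6m₁m₂/r⁴.
F = 6(10⁻⁷)(0.0669)(0.264)/(0.0848)⁴ = 2.049×10⁻⁴ N.

F ≈ 2.05×10⁻⁴ N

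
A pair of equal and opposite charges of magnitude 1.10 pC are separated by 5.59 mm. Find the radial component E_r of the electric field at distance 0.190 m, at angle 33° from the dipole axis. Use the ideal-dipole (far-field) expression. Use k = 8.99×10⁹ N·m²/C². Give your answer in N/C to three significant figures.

Dipole moment p = qd = (1.10×10⁻¹² C)(0.00559 m) = 6.149×10⁻¹⁵ C·m.
For a dipole, E_r = (2kp cosθ)/r³.
kp/r³ = (8.99×10⁹)(6.149×10⁻¹⁵)/(0.190)³ = 0.008059 N/C.
E_r = 2·0.008059·cos33° = 0.01352 N/C.

E_r ≈ 0.0135 N/C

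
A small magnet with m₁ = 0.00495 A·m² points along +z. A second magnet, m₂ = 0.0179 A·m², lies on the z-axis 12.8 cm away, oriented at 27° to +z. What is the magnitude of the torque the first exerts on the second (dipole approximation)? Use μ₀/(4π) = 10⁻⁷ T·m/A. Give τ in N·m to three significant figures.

Dipole B is on the axis of dipole A, so B₁ there is axial: B₁ = (μ₀/4π)·2m₁/r³ along +z.
B₁ = 2(10⁻⁷)(0.00495)/(0.128)³ = 4.721×10⁻⁷ T.
τ = m₂ B₁ sinθ.
τ = (0.0179)(4.721×10⁻⁷)·sin27° = 3.836×10⁻⁹ N·m.

τ ≈ 3.84×10⁻⁹ N·m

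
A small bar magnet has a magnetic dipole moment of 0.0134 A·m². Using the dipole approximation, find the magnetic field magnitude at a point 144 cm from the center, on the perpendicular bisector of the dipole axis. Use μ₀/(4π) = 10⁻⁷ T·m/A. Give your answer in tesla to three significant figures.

B ≈ 4.49×10⁻¹⁰ T

In the equatorial plane B = (μ₀/4π)·m/r³ (half the axial value).
B = (10⁻⁷)·(0.0134) / (1.44)³ = 4.488×10⁻¹⁰ T.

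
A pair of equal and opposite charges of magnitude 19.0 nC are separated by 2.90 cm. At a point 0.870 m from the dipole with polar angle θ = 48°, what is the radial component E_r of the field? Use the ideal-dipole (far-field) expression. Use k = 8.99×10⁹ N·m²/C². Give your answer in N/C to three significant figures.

Dipole moment p = qd = (1.90×10⁻⁸ C)(0.0290 m) = 5.51×10⁻¹⁰ C·m.
For a dipole, E_r = (2kp cosθ)/r³.
kp/r³ = (8.99×10⁹)(5.51×10⁻¹⁰)/(0.870)³ = 7.522 N/C.
E_r = 2·7.522·cos48° = 10.07 N/C.

E_r ≈ 10.1 N/C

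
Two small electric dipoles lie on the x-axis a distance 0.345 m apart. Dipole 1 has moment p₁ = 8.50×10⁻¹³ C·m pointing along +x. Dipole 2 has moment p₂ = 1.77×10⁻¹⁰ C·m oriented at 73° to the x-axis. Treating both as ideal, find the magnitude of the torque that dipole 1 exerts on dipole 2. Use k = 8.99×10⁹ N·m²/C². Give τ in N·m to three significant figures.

τ ≈ 6.30×10⁻¹¹ N·m

The second dipole sits on the axis of the first, so the field there is axial: E₁ = 2kp₁/r³ along +x.
E₁ = 2(8.99×10⁹)(8.50×10⁻¹³)/(0.345)³ = 0.3722 N/C.
Torque on the second dipole: τ = p₂ E₁ sinθ.
τ = (1.77×10⁻¹⁰)(0.3722)·sin73° = 6.300×10⁻¹¹ N·m.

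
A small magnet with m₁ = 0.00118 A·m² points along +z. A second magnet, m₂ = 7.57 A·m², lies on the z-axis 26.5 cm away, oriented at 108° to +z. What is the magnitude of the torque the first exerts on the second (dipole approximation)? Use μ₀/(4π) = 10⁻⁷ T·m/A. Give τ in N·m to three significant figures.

τ ≈ 9.13×10⁻⁸ N·m

Dipole B is on the axis of dipole A, so B₁ there is axial: B₁ = (μ₀/4π)·2m₁/r³ along +z.
B₁ = 2(10⁻⁷)(0.00118)/(0.265)³ = 1.268×10⁻⁸ T.
τ = m₂ B₁ sinθ.
τ = (7.57)(1.268×10⁻⁸)·sin108° = 9.130×10⁻⁸ N·m.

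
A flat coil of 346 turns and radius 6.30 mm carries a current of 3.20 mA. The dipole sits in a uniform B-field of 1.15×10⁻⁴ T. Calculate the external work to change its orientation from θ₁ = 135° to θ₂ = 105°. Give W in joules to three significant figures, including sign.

W ≈ -7.12×10⁻⁹ J

m = NIA = NIπa² = 346·(0.00320)·π·(0.00630)² = 1.381×10⁻⁴ A·m².
W_ext = ΔU = −mB cosθ₂ + mB cosθ₁ = mB(cosθ₁ − cosθ₂).
W = (1.381×10⁻⁴)(1.15×10⁻⁴)·(cos135° − cos105°) = (1.588×10⁻⁸)·(-0.4483) = -7.119×10⁻⁹ J.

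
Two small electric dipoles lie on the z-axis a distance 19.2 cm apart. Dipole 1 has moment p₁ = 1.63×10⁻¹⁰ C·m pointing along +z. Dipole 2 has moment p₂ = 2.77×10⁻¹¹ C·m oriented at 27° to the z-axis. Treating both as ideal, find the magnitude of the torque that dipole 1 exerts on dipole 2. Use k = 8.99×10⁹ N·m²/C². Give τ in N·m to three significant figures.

The second dipole sits on the axis of the first, so the field there is axial: E₁ = 2kp₁/r³ along +z.
E₁ = 2(8.99×10⁹)(1.63×10⁻¹⁰)/(0.192)³ = 414.1 N/C.
Torque on the second dipole: τ = p₂ E₁ sinθ.
τ = (2.77×10⁻¹¹)(414.1)·sin27° = 5.207×10⁻⁹ N·m.

τ ≈ 5.21×10⁻⁹ N·m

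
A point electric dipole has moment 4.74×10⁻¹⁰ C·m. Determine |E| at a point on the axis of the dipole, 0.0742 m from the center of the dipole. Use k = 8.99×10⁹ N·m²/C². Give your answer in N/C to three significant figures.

On the dipole axis E = 2kp/r³.
E = 2·(8.99×10⁹)(4.74×10⁻¹⁰) / (0.0742)³ = 2.086×10⁴ N/C.

E ≈ 2.09×10⁴ N/C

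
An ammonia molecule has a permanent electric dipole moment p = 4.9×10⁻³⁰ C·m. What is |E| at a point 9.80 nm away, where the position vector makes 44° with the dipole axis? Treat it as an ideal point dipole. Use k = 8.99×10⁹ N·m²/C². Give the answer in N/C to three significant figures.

At angle θ the dipole field magnitude is E = (kp/r³)·√(1 + 3cos²θ).
kp/r³ = (8.99×10⁹)(4.90×10⁻³⁰) / (9.80×10⁻⁹)³ = 4.680×10⁴ N/C.
√(1 + 3cos²44°) = √(1 + 3·0.5174) = √2.5523 ≈ 1.5976.
E ≈ 4.680×10⁴ × 1.598 = 7.477×10⁴ N/C.

E ≈ 7.48×10⁴ N/C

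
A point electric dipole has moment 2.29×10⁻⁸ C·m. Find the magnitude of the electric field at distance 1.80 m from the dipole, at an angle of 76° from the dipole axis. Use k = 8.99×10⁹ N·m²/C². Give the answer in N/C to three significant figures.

At angle θ the dipole field magnitude is E = (kp/r³)·√(1 + 3cos²θ).
kp/r³ = (8.99×10⁹)(2.29×10⁻⁸) / (1.80)³ = 35.30 N/C.
√(1 + 3cos²76°) = √(1 + 3·0.0585) = √1.1756 ≈ 1.0842.
E ≈ 35.30 × 1.084 = 38.27 N/C.

E ≈ 38.3 N/C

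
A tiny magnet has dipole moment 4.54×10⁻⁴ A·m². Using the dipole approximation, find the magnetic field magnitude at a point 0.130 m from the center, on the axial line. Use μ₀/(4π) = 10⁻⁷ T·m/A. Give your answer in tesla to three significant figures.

On axis B = (μ₀/4π)·2m/r³.
B = 2·(10⁻⁷)·(4.54×10⁻⁴) / (0.130)³ = 4.133×10⁻⁸ T.

B ≈ 4.13×10⁻⁸ T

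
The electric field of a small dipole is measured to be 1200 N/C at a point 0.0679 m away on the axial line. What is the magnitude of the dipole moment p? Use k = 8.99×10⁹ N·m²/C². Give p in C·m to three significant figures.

p ≈ 2.09×10⁻¹¹ C·m

On axis E = 2kp/r³, so p = Er³/(2k).
p = (1200)·(0.0679)³ / (2·8.99×10⁹) = 2.089×10⁻¹¹ C·m.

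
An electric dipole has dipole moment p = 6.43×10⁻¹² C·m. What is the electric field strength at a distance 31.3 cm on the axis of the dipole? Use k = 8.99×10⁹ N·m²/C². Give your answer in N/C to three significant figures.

On the dipole axis E = 2kp/r³.
E = 2·(8.99×10⁹)(6.43×10⁻¹²) / (0.313)³ = 3.770 N/C.

E ≈ 3.77 N/C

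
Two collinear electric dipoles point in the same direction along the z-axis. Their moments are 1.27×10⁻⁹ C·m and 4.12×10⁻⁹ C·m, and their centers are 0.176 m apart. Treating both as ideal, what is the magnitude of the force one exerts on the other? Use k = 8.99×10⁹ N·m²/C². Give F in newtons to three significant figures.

F ≈ 2.94×10⁻⁴ N

On-axis field of dipole 1 at distance r: E = 2kp₁/r³. Force on dipole 2 is F = p₂·dE/dr (gradient along axis).
dE/dr = −6kp₁/r⁴, so |F| = 6kp₁p₂/r⁴ (attractive for aligned moments).
F = 6(8.99×10⁹)(1.27×10⁻⁹)(4.12×10⁻⁹)/(0.176)⁴ = 2.941×10⁻⁴ N.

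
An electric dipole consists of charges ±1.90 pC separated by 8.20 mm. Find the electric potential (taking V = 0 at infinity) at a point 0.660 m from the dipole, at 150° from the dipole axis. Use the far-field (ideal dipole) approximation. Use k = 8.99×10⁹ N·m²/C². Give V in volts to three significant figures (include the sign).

V ≈ -2.78×10⁻⁴ V

Dipole moment p = qd = (1.90×10⁻¹² C)(0.00820 m) = 1.558×10⁻¹⁴ C·m.
The dipole potential is V = kp cosθ / r².
V = (8.99×10⁹)(1.558×10⁻¹⁴)·cos150° / (0.660)² = -2.785×10⁻⁴ V.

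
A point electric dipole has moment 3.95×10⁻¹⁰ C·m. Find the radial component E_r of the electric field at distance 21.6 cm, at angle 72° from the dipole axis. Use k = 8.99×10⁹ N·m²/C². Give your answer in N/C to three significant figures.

E_r ≈ 218 N/C

For a dipole, E_r = (2kp cosθ)/r³.
kp/r³ = (8.99×10⁹)(3.95×10⁻¹⁰)/(0.216)³ = 352.4 N/C.
E_r = 2·352.4·cos72° = 217.8 N/C.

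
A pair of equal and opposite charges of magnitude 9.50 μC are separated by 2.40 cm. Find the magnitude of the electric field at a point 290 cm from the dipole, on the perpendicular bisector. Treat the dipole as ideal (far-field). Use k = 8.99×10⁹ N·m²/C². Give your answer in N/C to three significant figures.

Dipole moment p = qd = (9.50×10⁻⁶ C)(0.0240 m) = 2.28×10⁻⁷ C·m.
On the perpendicular bisector E = kp/r³ (half the axial value at the same distance).
E = (8.99×10⁹)(2.28×10⁻⁷) / (2.90)³ = 84.04 N/C.

E ≈ 84.0 N/C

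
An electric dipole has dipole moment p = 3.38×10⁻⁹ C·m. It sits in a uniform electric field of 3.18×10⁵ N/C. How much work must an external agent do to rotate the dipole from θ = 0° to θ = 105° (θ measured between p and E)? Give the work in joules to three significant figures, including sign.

W_ext = ΔU = U(θ₂) − U(θ₁) = −pE cosθ₂ − (−pE cosθ₁) = pE(cosθ₁ − cosθ₂).
W = (3.38×10⁻⁹)(3.18×10⁵)·(cos0° − cos105°) = (0.001075)·(+1.2588) = 0.001353 J.

W ≈ 0.00135 J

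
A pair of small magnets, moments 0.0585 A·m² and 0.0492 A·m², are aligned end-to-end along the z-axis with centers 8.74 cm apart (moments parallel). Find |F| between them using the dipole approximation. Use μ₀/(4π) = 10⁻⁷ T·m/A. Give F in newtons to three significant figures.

On-axis B of dipole 1: B = (μ₀/4π)·2m₁/r³. Force on dipole 2: F = m₂·dB/dr.
dB/dr = −(μ₀/4π)·6m₁/r⁴, so |F| = (μ₀/4π)·6m₁m₂/r⁴.
F = 6(10⁻⁷)(0.0585)(0.0492)/(0.0874)⁴ = 2.960×10⁻⁵ N.

F ≈ 2.96×10⁻⁵ N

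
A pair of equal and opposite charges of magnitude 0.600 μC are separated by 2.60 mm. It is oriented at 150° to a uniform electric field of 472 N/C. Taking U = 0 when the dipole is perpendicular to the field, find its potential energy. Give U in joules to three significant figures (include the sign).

Dipole moment p = qd = (6.00×10⁻⁷ C)(0.00260 m) = 1.56×10⁻⁹ C·m.
U = −p·E = −pE cosθ.
U = −(1.56×10⁻⁹)(472)·cos150° = 6.377×10⁻⁷ J.

U ≈ 6.38×10⁻⁷ J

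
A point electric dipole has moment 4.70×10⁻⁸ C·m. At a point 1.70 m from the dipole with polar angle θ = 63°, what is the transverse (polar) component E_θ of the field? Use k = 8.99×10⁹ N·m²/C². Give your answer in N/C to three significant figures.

E_θ ≈ 76.6 N/C

For a dipole, E_θ = (kp sinθ)/r³.
kp/r³ = (8.99×10⁹)(4.70×10⁻⁸)/(1.70)³ = 86.00 N/C.
E_θ = 86.00·sin63° = 76.63 N/C.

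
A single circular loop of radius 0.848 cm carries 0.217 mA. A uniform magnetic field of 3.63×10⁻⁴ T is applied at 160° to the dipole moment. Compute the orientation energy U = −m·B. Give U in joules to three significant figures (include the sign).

Magnetic moment m = IA = Iπa² = (2.17×10⁻⁴)·π·(0.00848)² = 4.902×10⁻⁸ A·m².
U = −m·B = −mB cosθ.
U = −(4.902×10⁻⁸)(3.63×10⁻⁴)·cos160° = 1.672×10⁻¹¹ J.

U ≈ 1.67×10⁻¹¹ J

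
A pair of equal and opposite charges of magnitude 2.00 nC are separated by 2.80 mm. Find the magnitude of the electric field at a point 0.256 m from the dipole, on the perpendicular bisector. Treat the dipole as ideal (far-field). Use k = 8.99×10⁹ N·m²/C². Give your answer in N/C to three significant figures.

Dipole moment p = qd = (2.00×10⁻⁹ C)(0.00280 m) = 5.60×10⁻¹² C·m.
In the equatorial plane E = kp/r³.
E = (8.99×10⁹)(5.60×10⁻¹²) / (0.256)³ = 3.001 N/C.

E ≈ 3.00 N/C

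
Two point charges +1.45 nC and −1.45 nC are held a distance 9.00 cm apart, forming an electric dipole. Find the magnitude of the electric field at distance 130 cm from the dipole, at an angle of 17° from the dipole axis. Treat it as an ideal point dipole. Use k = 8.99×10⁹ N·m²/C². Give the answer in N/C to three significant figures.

Dipole moment p = qd = (1.45×10⁻⁹ C)(0.0900 m) = 1.305×10⁻¹⁰ C·m.
At angle θ the dipole field magnitude is E = (kp/r³)·√(1 + 3cos²θ).
kp/r³ = (8.99×10⁹)(1.305×10⁻¹⁰) / (1.30)³ = 0.5340 N/C.
√(1 + 3cos²17°) = √(1 + 3·0.9145) = √3.7436 ≈ 1.9348.
E ≈ 0.5340 × 1.935 = 1.033 N/C.

E ≈ 1.03 N/C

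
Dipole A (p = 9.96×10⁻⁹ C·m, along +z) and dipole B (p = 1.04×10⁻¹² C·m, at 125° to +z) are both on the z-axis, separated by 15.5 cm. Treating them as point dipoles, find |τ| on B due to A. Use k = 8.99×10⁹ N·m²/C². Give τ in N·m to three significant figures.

τ ≈ 4.10×10⁻⁸ N·m

The second dipole sits on the axis of the first, so the field there is axial: E₁ = 2kp₁/r³ along +z.
E₁ = 2(8.99×10⁹)(9.96×10⁻⁹)/(0.155)³ = 4.809×10⁴ N/C.
Torque on the second dipole: τ = p₂ E₁ sinθ.
τ = (1.04×10⁻¹²)(4.809×10⁴)·sin125° = 4.097×10⁻⁸ N·m.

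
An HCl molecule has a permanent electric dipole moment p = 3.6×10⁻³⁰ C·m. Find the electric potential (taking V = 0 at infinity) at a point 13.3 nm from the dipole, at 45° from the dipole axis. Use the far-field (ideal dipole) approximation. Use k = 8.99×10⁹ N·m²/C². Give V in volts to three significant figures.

The dipole potential is V = kp cosθ / r².
V = (8.99×10⁹)(3.60×10⁻³⁰)·cos45° / (1.33×10⁻⁸)² = 1.294×10⁻⁴ V.

V ≈ 1.29×10⁻⁴ V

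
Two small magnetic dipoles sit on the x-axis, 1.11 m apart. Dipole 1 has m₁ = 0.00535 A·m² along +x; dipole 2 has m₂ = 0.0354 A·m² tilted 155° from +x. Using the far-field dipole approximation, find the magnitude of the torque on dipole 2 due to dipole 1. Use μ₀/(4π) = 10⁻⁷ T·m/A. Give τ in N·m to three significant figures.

τ ≈ 1.17×10⁻¹¹ N·m

Dipole B is on the axis of dipole A, so B₁ there is axial: B₁ = (μ₀/4π)·2m₁/r³ along +x.
B₁ = 2(10⁻⁷)(0.00535)/(1.11)³ = 7.824×10⁻¹⁰ T.
τ = m₂ B₁ sinθ.
τ = (0.0354)(7.824×10⁻¹⁰)·sin155° = 1.170×10⁻¹¹ N·m.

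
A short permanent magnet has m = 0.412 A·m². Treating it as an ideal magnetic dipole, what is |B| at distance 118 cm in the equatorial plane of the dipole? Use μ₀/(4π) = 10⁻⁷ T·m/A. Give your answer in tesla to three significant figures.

In the equatorial plane B = (μ₀/4π)·m/r³ (half the axial value).
B = (10⁻⁷)·(0.412) / (1.18)³ = 2.508×10⁻⁸ T.

B ≈ 2.51×10⁻⁸ T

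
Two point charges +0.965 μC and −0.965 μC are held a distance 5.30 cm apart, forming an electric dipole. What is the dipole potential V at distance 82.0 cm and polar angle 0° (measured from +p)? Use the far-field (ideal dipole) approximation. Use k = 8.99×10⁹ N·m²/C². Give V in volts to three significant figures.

Dipole moment p = qd = (9.65×10⁻⁷ C)(0.0530 m) = 5.115×10⁻⁸ C·m.
The dipole potential is V = kp cosθ / r².
V = (8.99×10⁹)(5.115×10⁻⁸)·cos0° / (0.820)² = 683.9 V.

V ≈ 684 V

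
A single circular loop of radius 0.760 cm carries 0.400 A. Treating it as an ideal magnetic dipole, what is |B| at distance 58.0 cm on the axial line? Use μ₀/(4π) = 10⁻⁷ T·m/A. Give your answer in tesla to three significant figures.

Magnetic moment m = IA = Iπa² = (0.400)·π·(0.00760)² = 7.258×10⁻⁵ A·m².
On axis B = (μ₀/4π)·2m/r³.
B = 2·(10⁻⁷)·(7.258×10⁻⁵) / (0.580)³ = 7.440×10⁻¹¹ T.

B ≈ 7.44×10⁻¹¹ T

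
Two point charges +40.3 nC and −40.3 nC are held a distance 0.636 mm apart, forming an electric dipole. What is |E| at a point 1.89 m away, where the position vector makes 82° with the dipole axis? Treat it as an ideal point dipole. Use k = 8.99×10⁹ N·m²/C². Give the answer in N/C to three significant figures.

E ≈ 0.0351 N/C

Dipole moment p = qd = (4.03×10⁻⁸ C)(6.36×10⁻⁴ m) = 2.563×10⁻¹¹ C·m.
At angle θ the dipole field magnitude is E = (kp/r³)·√(1 + 3cos²θ).
kp/r³ = (8.99×10⁹)(2.563×10⁻¹¹) / (1.89)³ = 0.03413 N/C.
√(1 + 3cos²82°) = √(1 + 3·0.0194) = √1.0581 ≈ 1.0286.
E ≈ 0.03413 × 1.029 = 0.03511 N/C.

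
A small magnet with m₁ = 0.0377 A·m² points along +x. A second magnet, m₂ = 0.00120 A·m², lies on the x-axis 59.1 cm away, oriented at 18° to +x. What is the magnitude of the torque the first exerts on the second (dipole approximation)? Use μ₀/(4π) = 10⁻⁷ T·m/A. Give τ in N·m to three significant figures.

Dipole B is on the axis of dipole A, so B₁ there is axial: B₁ = (μ₀/4π)·2m₁/r³ along +x.
B₁ = 2(10⁻⁷)(0.0377)/(0.591)³ = 3.653×10⁻⁸ T.
τ = m₂ B₁ sinθ.
τ = (0.00120)(3.653×10⁻⁸)·sin18° = 1.354×10⁻¹¹ N·m.

τ ≈ 1.35×10⁻¹¹ N·m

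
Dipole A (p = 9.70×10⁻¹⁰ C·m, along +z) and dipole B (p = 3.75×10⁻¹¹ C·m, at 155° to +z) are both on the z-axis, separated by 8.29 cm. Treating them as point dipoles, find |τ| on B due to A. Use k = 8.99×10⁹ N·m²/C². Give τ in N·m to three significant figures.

τ ≈ 4.85×10⁻⁷ N·m

The second dipole sits on the axis of the first, so the field there is axial: E₁ = 2kp₁/r³ along +z.
E₁ = 2(8.99×10⁹)(9.70×10⁻¹⁰)/(0.0829)³ = 3.061×10⁴ N/C.
Torque on the second dipole: τ = p₂ E₁ sinθ.
τ = (3.75×10⁻¹¹)(3.061×10⁴)·sin155° = 4.852×10⁻⁷ N·m.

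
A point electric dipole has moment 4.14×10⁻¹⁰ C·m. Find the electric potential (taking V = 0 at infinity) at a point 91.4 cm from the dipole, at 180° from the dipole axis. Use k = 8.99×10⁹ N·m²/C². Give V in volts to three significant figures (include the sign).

The dipole potential is V = kp cosθ / r².
V = (8.99×10⁹)(4.14×10⁻¹⁰)·cos180° / (0.914)² = -4.455 V.

V ≈ -4.46 V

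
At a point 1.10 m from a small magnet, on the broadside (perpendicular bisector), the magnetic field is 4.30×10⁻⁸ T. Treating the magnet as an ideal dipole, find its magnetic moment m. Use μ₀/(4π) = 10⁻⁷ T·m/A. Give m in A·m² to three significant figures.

m ≈ 0.572 A·m²

In the equatorial plane B = (μ₀/4π)·m/r³, so m = Br³·4π/(μ₀).
m = (4.30×10⁻⁸)·(1.10)³ / (10⁻⁷) = 0.5723 A·m².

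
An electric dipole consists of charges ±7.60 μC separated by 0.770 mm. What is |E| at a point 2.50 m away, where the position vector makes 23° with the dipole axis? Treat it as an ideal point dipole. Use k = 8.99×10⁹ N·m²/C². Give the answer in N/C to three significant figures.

Dipole moment p = qd = (7.60×10⁻⁶ C)(7.70×10⁻⁴ m) = 5.852×10⁻⁹ C·m.
At angle θ the dipole field magnitude is E = (kp/r³)·√(1 + 3cos²θ).
kp/r³ = (8.99×10⁹)(5.852×10⁻⁹) / (2.50)³ = 3.367 N/C.
√(1 + 3cos²23°) = √(1 + 3·0.8473) = √3.5420 ≈ 1.8820.
E ≈ 3.367 × 1.882 = 6.337 N/C.

E ≈ 6.34 N/C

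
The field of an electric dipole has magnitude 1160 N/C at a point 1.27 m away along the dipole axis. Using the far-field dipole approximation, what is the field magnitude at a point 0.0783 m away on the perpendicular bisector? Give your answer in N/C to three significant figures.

Dipole fields scale as 1/r³ in the far field.
The axial field is twice the equatorial field at the same r, so the geometry factor is 1/2.
E₂ = E₁ · (1/2) · (r₁/r₂)³ = 1160 · 0.5 · (1.27/0.0783)³.
(r₁/r₂)³ = (16.22)³ = 4267.
E₂ ≈ 2.475×10⁶ N/C.

E ≈ 2.47×10⁶ N/C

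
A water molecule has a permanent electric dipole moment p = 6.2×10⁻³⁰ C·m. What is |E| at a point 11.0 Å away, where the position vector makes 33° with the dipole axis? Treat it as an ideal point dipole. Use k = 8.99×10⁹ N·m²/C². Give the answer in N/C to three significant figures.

At angle θ the dipole field magnitude is E = (kp/r³)·√(1 + 3cos²θ).
kp/r³ = (8.99×10⁹)(6.20×10⁻³⁰) / (1.10×10⁻⁹)³ = 4.188×10⁷ N/C.
√(1 + 3cos²33°) = √(1 + 3·0.7034) = √3.1101 ≈ 1.7635.
E ≈ 4.188×10⁷ × 1.764 = 7.385×10⁷ N/C.

E ≈ 7.39×10⁷ N/C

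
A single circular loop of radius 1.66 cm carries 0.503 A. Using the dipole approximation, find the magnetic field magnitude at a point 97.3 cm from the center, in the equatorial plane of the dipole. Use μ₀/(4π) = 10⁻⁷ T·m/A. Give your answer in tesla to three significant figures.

Magnetic moment m = IA = Iπa² = (0.503)·π·(0.0166)² = 4.354×10⁻⁴ A·m².
In the equatorial plane B = (μ₀/4π)·m/r³ (half the axial value).
B = (10⁻⁷)·(4.354×10⁻⁴) / (0.973)³ = 4.727×10⁻¹¹ T.

B ≈ 4.73×10⁻¹¹ T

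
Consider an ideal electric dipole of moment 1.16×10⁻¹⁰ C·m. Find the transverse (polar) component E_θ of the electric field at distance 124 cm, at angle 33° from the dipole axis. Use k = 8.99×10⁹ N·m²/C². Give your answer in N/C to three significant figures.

For a dipole, E_θ = (kp sinθ)/r³.
kp/r³ = (8.99×10⁹)(1.16×10⁻¹⁰)/(1.24)³ = 0.5470 N/C.
E_θ = 0.5470·sin33° = 0.2979 N/C.

E_θ ≈ 0.298 N/C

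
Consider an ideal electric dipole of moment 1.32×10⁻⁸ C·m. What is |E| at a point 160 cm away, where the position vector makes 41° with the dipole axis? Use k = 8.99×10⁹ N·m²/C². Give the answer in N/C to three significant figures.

At angle θ the dipole field magnitude is E = (kp/r³)·√(1 + 3cos²θ).
kp/r³ = (8.99×10⁹)(1.32×10⁻⁸) / (1.60)³ = 28.97 N/C.
√(1 + 3cos²41°) = √(1 + 3·0.5696) = √2.7088 ≈ 1.6458.
E ≈ 28.97 × 1.646 = 47.68 N/C.

E ≈ 47.7 N/C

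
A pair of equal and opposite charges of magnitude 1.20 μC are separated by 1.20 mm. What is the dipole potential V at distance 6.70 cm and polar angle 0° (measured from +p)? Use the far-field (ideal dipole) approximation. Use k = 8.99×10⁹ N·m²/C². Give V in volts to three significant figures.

Dipole moment p = qd = (1.20×10⁻⁶ C)(0.00120 m) = 1.44×10⁻⁹ C·m.
The dipole potential is V = kp cosθ / r².
V = (8.99×10⁹)(1.44×10⁻⁹)·cos0° / (0.0670)² = 2884 V.

V ≈ 2880 V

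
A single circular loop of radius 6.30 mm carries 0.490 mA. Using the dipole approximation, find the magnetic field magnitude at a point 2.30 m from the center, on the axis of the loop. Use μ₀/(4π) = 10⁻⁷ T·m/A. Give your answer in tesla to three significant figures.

B ≈ 1.00×10⁻¹⁵ T

Magnetic moment m = IA = Iπa² = (4.90×10⁻⁴)·π·(0.00630)² = 6.11×10⁻⁸ A·m².
On axis B = (μ₀/4π)·2m/r³.
B = 2·(10⁻⁷)·(6.11×10⁻⁸) / (2.30)³ = 1.004×10⁻¹⁵ T.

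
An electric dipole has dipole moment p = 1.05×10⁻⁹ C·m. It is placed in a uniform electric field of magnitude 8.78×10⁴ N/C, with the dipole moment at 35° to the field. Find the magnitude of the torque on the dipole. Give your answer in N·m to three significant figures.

τ ≈ 5.29×10⁻⁵ N·m

Torque on an electric dipole: τ = pE sinθ.
τ = (1.05×10⁻⁹)(8.78×10⁴)·sin35° = 5.288×10⁻⁵ N·m.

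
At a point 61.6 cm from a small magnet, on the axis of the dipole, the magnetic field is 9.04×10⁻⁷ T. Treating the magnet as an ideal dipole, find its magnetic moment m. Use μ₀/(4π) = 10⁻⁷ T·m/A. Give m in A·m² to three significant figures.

On axis B = (μ₀/4π)·2m/r³, so m = Br³·4π/(μ₀·2).
m = (9.04×10⁻⁷)·(0.616)³ / (2·10⁻⁷) = 1.057 A·m².

m ≈ 1.06 A·m²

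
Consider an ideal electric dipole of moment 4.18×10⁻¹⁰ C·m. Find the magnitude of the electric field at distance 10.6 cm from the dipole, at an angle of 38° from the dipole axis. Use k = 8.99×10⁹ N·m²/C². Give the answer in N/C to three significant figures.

At angle θ the dipole field magnitude is E = (kp/r³)·√(1 + 3cos²θ).
kp/r³ = (8.99×10⁹)(4.18×10⁻¹⁰) / (0.106)³ = 3155 N/C.
√(1 + 3cos²38°) = √(1 + 3·0.6210) = √2.8629 ≈ 1.6920.
E ≈ 3155 × 1.692 = 5339 N/C.

E ≈ 5340 N/C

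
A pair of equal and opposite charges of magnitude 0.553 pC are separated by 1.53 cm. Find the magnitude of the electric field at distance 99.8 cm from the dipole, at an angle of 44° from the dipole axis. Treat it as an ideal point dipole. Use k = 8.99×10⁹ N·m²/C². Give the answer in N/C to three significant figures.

E ≈ 1.22×10⁻⁴ N/C

Dipole moment p = qd = (5.53×10⁻¹³ C)(0.0153 m) = 8.461×10⁻¹⁵ C·m.
At angle θ the dipole field magnitude is E = (kp/r³)·√(1 + 3cos²θ).
kp/r³ = (8.99×10⁹)(8.461×10⁻¹⁵) / (0.998)³ = 7.652×10⁻⁵ N/C.
√(1 + 3cos²44°) = √(1 + 3·0.5174) = √2.5523 ≈ 1.5976.
E ≈ 7.652×10⁻⁵ × 1.598 = 1.223×10⁻⁴ N/C.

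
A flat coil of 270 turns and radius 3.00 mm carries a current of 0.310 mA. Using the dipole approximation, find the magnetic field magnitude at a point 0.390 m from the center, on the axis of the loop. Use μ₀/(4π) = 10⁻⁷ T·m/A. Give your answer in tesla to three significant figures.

B ≈ 7.98×10⁻¹² T

m = NIA = NIπa² = 270·(3.10×10⁻⁴)·π·(0.00300)² = 2.367×10⁻⁶ A·m².
On axis B = (μ₀/4π)·2m/r³.
B = 2·(10⁻⁷)·(2.367×10⁻⁶) / (0.390)³ = 7.981×10⁻¹² T.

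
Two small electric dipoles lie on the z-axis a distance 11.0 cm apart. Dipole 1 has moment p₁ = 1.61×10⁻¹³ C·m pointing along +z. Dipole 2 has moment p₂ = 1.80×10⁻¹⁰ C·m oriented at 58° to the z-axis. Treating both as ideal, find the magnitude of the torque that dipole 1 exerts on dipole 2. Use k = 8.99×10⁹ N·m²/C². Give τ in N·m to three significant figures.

τ ≈ 3.32×10⁻¹⁰ N·m

The second dipole sits on the axis of the first, so the field there is axial: E₁ = 2kp₁/r³ along +z.
E₁ = 2(8.99×10⁹)(1.61×10⁻¹³)/(0.110)³ = 2.175 N/C.
Torque on the second dipole: τ = p₂ E₁ sinθ.
τ = (1.80×10⁻¹⁰)(2.175)·sin58° = 3.320×10⁻¹⁰ N·m.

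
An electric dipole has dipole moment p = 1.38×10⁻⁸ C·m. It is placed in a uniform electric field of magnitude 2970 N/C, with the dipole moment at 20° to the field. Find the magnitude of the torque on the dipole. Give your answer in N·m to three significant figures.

Torque on an electric dipole: τ = pE sinθ.
τ = (1.38×10⁻⁸)(2970)·sin20° = 1.402×10⁻⁵ N·m.

τ ≈ 1.40×10⁻⁵ N·m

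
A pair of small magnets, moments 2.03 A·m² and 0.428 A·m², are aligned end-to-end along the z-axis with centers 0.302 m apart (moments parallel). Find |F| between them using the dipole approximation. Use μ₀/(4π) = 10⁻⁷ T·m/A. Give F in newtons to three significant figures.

On-axis B of dipole 1: B = (μ₀/4π)·2m₁/r³. Force on dipole 2: F = m₂·dB/dr.
dB/dr = −(μ₀/4π)·6m₁/r⁴, so |F| = (μ₀/4π)·6m₁m₂/r⁴.
F = 6(10⁻⁷)(2.03)(0.428)/(0.302)⁴ = 6.267×10⁻⁵ N.

F ≈ 6.27×10⁻⁵ N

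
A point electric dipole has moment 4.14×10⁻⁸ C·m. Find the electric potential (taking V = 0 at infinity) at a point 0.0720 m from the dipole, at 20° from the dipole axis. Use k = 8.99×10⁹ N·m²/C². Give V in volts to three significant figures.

The dipole potential is V = kp cosθ / r².
V = (8.99×10⁹)(4.14×10⁻⁸)·cos20° / (0.0720)² = 6.747×10⁴ V.

V ≈ 6.75×10⁴ V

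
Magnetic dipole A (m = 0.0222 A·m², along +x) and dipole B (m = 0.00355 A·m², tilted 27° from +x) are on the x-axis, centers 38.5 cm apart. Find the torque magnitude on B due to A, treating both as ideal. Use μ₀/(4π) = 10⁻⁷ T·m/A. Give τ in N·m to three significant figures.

τ ≈ 1.25×10⁻¹⁰ N·m

Dipole B is on the axis of dipole A, so B₁ there is axial: B₁ = (μ₀/4π)·2m₁/r³ along +x.
B₁ = 2(10⁻⁷)(0.0222)/(0.385)³ = 7.780×10⁻⁸ T.
τ = m₂ B₁ sinθ.
τ = (0.00355)(7.780×10⁻⁸)·sin27° = 1.254×10⁻¹⁰ N·m.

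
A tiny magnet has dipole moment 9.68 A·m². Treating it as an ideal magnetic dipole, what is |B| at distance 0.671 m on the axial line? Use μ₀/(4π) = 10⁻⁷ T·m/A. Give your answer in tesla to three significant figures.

On axis B = (μ₀/4π)·2m/r³.
B = 2·(10⁻⁷)·(9.68) / (0.671)³ = 6.408×10⁻⁶ T.

B ≈ 6.41×10⁻⁶ T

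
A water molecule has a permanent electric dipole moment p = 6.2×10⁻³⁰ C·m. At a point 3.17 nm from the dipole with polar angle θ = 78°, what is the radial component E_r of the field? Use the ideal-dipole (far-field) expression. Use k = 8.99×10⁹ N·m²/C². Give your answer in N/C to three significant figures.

E_r ≈ 7.28×10⁵ N/C

For a dipole, E_r = (2kp cosθ)/r³.
kp/r³ = (8.99×10⁹)(6.20×10⁻³⁰)/(3.17×10⁻⁹)³ = 1.750×10⁶ N/C.
E_r = 2·1.750×10⁶·cos78° = 7.276×10⁵ N/C.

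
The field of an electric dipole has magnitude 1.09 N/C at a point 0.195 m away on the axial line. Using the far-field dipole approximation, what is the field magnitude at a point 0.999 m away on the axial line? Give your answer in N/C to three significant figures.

Dipole fields scale as 1/r³ in the far field; the geometry is the same at both points.
E₂ = E₁ · (r₁/r₂)³ = 1.09 · (0.195/0.999)³.
(r₁/r₂)³ = (0.1952)³ = 0.007437.
E₂ ≈ 0.008107 N/C.

E ≈ 0.00811 N/C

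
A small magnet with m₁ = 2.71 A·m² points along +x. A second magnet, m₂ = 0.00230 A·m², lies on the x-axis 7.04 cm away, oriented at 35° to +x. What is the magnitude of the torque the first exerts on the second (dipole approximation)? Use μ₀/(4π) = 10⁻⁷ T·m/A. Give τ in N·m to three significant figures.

Dipole B is on the axis of dipole A, so B₁ there is axial: B₁ = (μ₀/4π)·2m₁/r³ along +x.
B₁ = 2(10⁻⁷)(2.71)/(0.0704)³ = 0.001553 T.
τ = m₂ B₁ sinθ.
τ = (0.00230)(0.001553)·sin35° = 2.049×10⁻⁶ N·m.

τ ≈ 2.05×10⁻⁶ N·m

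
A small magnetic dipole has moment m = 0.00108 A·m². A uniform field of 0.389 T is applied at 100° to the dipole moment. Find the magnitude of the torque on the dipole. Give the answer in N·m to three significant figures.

Torque on a magnetic dipole: τ = mB sinθ.
τ = (0.00108)(0.389)·sin100° = 4.137×10⁻⁴ N·m.

τ ≈ 4.14×10⁻⁴ N·m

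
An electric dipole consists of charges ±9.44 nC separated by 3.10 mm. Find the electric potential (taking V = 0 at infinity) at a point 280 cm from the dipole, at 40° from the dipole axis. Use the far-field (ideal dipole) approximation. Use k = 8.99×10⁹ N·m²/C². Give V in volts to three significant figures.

V ≈ 0.0257 V

Dipole moment p = qd = (9.44×10⁻⁹ C)(0.00310 m) = 2.926×10⁻¹¹ C·m.
The dipole potential is V = kp cosθ / r².
V = (8.99×10⁹)(2.926×10⁻¹¹)·cos40° / (2.80)² = 0.02570 V.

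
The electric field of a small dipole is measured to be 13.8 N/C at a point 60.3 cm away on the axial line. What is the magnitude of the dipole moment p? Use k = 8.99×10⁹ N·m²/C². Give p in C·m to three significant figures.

On axis E = 2kp/r³, so p = Er³/(2k).
p = (13.8)·(0.603)³ / (2·8.99×10⁹) = 1.683×10⁻¹⁰ C·m.

p ≈ 1.68×10⁻¹⁰ C·m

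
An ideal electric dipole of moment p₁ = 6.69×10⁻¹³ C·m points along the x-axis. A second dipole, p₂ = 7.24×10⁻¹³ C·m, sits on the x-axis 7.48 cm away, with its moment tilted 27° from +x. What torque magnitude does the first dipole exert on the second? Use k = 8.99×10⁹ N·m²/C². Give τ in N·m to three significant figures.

The second dipole sits on the axis of the first, so the field there is axial: E₁ = 2kp₁/r³ along +x.
E₁ = 2(8.99×10⁹)(6.69×10⁻¹³)/(0.0748)³ = 28.74 N/C.
Torque on the second dipole: τ = p₂ E₁ sinθ.
τ = (7.24×10⁻¹³)(28.74)·sin27° = 9.447×10⁻¹² N·m.

τ ≈ 9.45×10⁻¹² N·m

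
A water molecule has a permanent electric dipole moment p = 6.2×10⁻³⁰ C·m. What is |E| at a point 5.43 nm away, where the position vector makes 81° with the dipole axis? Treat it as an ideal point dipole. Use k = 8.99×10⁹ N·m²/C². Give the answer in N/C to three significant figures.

E ≈ 3.61×10⁵ N/C

At angle θ the dipole field magnitude is E = (kp/r³)·√(1 + 3cos²θ).
kp/r³ = (8.99×10⁹)(6.20×10⁻³⁰) / (5.43×10⁻⁹)³ = 3.481×10⁵ N/C.
√(1 + 3cos²81°) = √(1 + 3·0.0245) = √1.0734 ≈ 1.0361.
E ≈ 3.481×10⁵ × 1.036 = 3.607×10⁵ N/C.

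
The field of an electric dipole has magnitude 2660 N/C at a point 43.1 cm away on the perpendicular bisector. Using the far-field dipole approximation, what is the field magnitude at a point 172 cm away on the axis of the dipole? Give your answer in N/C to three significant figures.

E ≈ 83.7 N/C

Dipole fields scale as 1/r³ in the far field.
The axial field is twice the equatorial field at the same r, so the geometry factor is 2/1.
E₂ = E₁ · (2/1) · (r₁/r₂)³ = 2660 · 2 · (43.1/172)³.
(r₁/r₂)³ = (0.2506)³ = 0.01573.
E₂ ≈ 83.71 N/C.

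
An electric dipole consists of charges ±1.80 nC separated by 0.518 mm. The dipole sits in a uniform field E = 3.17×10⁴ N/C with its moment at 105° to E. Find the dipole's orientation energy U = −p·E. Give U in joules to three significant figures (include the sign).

Dipole moment p = qd = (1.80×10⁻⁹ C)(5.18×10⁻⁴ m) = 9.324×10⁻¹³ C·m.
U = −p·E = −pE cosθ.
U = −(9.324×10⁻¹³)(3.17×10⁴)·cos105° = 7.650×10⁻⁹ J.

U ≈ 7.65×10⁻⁹ J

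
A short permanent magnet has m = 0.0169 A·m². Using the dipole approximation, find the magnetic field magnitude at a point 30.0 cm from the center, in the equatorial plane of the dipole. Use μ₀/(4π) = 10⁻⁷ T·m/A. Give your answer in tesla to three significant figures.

B ≈ 6.26×10⁻⁸ T

In the equatorial plane B = (μ₀/4π)·m/r³ (half the axial value).
B = (10⁻⁷)·(0.0169) / (0.300)³ = 6.259×10⁻⁸ T.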